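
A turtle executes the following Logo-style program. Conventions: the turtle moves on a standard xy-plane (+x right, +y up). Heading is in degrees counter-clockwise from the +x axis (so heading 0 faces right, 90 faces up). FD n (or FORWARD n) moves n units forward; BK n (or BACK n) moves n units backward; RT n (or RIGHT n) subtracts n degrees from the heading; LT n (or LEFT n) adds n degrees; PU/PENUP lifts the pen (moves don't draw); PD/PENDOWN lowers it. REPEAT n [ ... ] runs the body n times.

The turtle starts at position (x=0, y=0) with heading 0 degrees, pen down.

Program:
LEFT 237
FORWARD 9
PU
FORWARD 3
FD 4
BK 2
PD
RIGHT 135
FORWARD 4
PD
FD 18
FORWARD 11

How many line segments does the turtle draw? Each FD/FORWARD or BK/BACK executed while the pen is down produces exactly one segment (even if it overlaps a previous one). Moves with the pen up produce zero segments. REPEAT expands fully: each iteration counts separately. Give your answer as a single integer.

Answer: 4

Derivation:
Executing turtle program step by step:
Start: pos=(0,0), heading=0, pen down
LT 237: heading 0 -> 237
FD 9: (0,0) -> (-4.902,-7.548) [heading=237, draw]
PU: pen up
FD 3: (-4.902,-7.548) -> (-6.536,-10.064) [heading=237, move]
FD 4: (-6.536,-10.064) -> (-8.714,-13.419) [heading=237, move]
BK 2: (-8.714,-13.419) -> (-7.625,-11.741) [heading=237, move]
PD: pen down
RT 135: heading 237 -> 102
FD 4: (-7.625,-11.741) -> (-8.457,-7.829) [heading=102, draw]
PD: pen down
FD 18: (-8.457,-7.829) -> (-12.199,9.778) [heading=102, draw]
FD 11: (-12.199,9.778) -> (-14.486,20.537) [heading=102, draw]
Final: pos=(-14.486,20.537), heading=102, 4 segment(s) drawn
Segments drawn: 4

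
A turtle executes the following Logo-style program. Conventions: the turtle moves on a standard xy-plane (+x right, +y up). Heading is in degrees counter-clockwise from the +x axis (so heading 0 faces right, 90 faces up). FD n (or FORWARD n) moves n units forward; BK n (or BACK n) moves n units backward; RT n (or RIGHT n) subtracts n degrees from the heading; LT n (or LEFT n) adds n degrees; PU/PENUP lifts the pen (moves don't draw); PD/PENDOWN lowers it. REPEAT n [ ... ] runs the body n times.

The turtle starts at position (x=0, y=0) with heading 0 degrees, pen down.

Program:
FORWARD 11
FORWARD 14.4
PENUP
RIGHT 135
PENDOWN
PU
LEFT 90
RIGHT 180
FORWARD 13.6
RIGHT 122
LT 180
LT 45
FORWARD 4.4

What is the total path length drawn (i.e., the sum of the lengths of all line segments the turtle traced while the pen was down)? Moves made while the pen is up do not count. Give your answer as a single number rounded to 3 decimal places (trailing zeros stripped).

Executing turtle program step by step:
Start: pos=(0,0), heading=0, pen down
FD 11: (0,0) -> (11,0) [heading=0, draw]
FD 14.4: (11,0) -> (25.4,0) [heading=0, draw]
PU: pen up
RT 135: heading 0 -> 225
PD: pen down
PU: pen up
LT 90: heading 225 -> 315
RT 180: heading 315 -> 135
FD 13.6: (25.4,0) -> (15.783,9.617) [heading=135, move]
RT 122: heading 135 -> 13
LT 180: heading 13 -> 193
LT 45: heading 193 -> 238
FD 4.4: (15.783,9.617) -> (13.452,5.885) [heading=238, move]
Final: pos=(13.452,5.885), heading=238, 2 segment(s) drawn

Segment lengths:
  seg 1: (0,0) -> (11,0), length = 11
  seg 2: (11,0) -> (25.4,0), length = 14.4
Total = 25.4

Answer: 25.4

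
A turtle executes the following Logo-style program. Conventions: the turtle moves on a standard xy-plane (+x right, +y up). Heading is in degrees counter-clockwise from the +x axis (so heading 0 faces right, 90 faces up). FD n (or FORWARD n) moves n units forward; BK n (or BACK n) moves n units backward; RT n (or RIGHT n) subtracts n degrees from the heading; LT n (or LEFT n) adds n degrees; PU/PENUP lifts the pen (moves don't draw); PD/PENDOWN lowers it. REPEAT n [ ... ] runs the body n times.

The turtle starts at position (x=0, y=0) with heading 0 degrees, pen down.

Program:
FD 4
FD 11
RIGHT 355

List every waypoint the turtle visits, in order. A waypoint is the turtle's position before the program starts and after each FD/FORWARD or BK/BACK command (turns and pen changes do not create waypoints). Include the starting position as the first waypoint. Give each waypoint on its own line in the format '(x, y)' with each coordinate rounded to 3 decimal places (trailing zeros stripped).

Executing turtle program step by step:
Start: pos=(0,0), heading=0, pen down
FD 4: (0,0) -> (4,0) [heading=0, draw]
FD 11: (4,0) -> (15,0) [heading=0, draw]
RT 355: heading 0 -> 5
Final: pos=(15,0), heading=5, 2 segment(s) drawn
Waypoints (3 total):
(0, 0)
(4, 0)
(15, 0)

Answer: (0, 0)
(4, 0)
(15, 0)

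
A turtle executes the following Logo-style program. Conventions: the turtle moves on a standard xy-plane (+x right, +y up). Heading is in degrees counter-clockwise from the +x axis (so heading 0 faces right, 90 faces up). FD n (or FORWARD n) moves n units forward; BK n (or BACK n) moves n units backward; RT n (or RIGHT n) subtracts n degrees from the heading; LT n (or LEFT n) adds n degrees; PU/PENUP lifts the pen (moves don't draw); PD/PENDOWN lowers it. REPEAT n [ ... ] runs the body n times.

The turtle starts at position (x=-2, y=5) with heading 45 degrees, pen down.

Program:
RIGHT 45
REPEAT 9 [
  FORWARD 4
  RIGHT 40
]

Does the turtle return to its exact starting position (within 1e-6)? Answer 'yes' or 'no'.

Answer: yes

Derivation:
Executing turtle program step by step:
Start: pos=(-2,5), heading=45, pen down
RT 45: heading 45 -> 0
REPEAT 9 [
  -- iteration 1/9 --
  FD 4: (-2,5) -> (2,5) [heading=0, draw]
  RT 40: heading 0 -> 320
  -- iteration 2/9 --
  FD 4: (2,5) -> (5.064,2.429) [heading=320, draw]
  RT 40: heading 320 -> 280
  -- iteration 3/9 --
  FD 4: (5.064,2.429) -> (5.759,-1.51) [heading=280, draw]
  RT 40: heading 280 -> 240
  -- iteration 4/9 --
  FD 4: (5.759,-1.51) -> (3.759,-4.974) [heading=240, draw]
  RT 40: heading 240 -> 200
  -- iteration 5/9 --
  FD 4: (3.759,-4.974) -> (0,-6.343) [heading=200, draw]
  RT 40: heading 200 -> 160
  -- iteration 6/9 --
  FD 4: (0,-6.343) -> (-3.759,-4.974) [heading=160, draw]
  RT 40: heading 160 -> 120
  -- iteration 7/9 --
  FD 4: (-3.759,-4.974) -> (-5.759,-1.51) [heading=120, draw]
  RT 40: heading 120 -> 80
  -- iteration 8/9 --
  FD 4: (-5.759,-1.51) -> (-5.064,2.429) [heading=80, draw]
  RT 40: heading 80 -> 40
  -- iteration 9/9 --
  FD 4: (-5.064,2.429) -> (-2,5) [heading=40, draw]
  RT 40: heading 40 -> 0
]
Final: pos=(-2,5), heading=0, 9 segment(s) drawn

Start position: (-2, 5)
Final position: (-2, 5)
Distance = 0; < 1e-6 -> CLOSED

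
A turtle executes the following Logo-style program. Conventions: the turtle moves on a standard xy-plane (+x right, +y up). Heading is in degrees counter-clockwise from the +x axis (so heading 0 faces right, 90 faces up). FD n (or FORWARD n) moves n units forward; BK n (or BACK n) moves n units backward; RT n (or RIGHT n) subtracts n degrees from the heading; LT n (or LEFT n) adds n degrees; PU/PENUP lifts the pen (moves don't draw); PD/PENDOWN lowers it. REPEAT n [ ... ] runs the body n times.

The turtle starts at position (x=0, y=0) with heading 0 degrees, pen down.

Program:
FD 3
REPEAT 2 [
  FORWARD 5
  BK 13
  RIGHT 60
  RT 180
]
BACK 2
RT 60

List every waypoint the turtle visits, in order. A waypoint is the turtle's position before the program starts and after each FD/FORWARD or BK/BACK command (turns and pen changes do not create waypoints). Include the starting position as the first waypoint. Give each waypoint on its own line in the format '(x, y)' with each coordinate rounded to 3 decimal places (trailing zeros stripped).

Answer: (0, 0)
(3, 0)
(8, 0)
(-5, 0)
(-7.5, 4.33)
(-1, -6.928)
(0, -5.196)

Derivation:
Executing turtle program step by step:
Start: pos=(0,0), heading=0, pen down
FD 3: (0,0) -> (3,0) [heading=0, draw]
REPEAT 2 [
  -- iteration 1/2 --
  FD 5: (3,0) -> (8,0) [heading=0, draw]
  BK 13: (8,0) -> (-5,0) [heading=0, draw]
  RT 60: heading 0 -> 300
  RT 180: heading 300 -> 120
  -- iteration 2/2 --
  FD 5: (-5,0) -> (-7.5,4.33) [heading=120, draw]
  BK 13: (-7.5,4.33) -> (-1,-6.928) [heading=120, draw]
  RT 60: heading 120 -> 60
  RT 180: heading 60 -> 240
]
BK 2: (-1,-6.928) -> (0,-5.196) [heading=240, draw]
RT 60: heading 240 -> 180
Final: pos=(0,-5.196), heading=180, 6 segment(s) drawn
Waypoints (7 total):
(0, 0)
(3, 0)
(8, 0)
(-5, 0)
(-7.5, 4.33)
(-1, -6.928)
(0, -5.196)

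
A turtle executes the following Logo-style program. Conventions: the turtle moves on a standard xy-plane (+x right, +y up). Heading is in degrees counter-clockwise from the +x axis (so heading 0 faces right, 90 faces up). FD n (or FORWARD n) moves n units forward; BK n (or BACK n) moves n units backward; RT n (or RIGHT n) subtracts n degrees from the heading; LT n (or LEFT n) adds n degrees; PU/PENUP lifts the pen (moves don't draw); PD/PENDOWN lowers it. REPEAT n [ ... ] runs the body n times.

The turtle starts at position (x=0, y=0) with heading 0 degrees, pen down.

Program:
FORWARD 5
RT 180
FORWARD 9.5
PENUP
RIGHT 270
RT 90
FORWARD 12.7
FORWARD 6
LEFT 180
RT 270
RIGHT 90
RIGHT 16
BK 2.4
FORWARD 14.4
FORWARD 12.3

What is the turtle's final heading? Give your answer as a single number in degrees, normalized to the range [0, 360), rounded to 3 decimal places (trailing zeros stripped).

Answer: 344

Derivation:
Executing turtle program step by step:
Start: pos=(0,0), heading=0, pen down
FD 5: (0,0) -> (5,0) [heading=0, draw]
RT 180: heading 0 -> 180
FD 9.5: (5,0) -> (-4.5,0) [heading=180, draw]
PU: pen up
RT 270: heading 180 -> 270
RT 90: heading 270 -> 180
FD 12.7: (-4.5,0) -> (-17.2,0) [heading=180, move]
FD 6: (-17.2,0) -> (-23.2,0) [heading=180, move]
LT 180: heading 180 -> 0
RT 270: heading 0 -> 90
RT 90: heading 90 -> 0
RT 16: heading 0 -> 344
BK 2.4: (-23.2,0) -> (-25.507,0.662) [heading=344, move]
FD 14.4: (-25.507,0.662) -> (-11.665,-3.308) [heading=344, move]
FD 12.3: (-11.665,-3.308) -> (0.159,-6.698) [heading=344, move]
Final: pos=(0.159,-6.698), heading=344, 2 segment(s) drawn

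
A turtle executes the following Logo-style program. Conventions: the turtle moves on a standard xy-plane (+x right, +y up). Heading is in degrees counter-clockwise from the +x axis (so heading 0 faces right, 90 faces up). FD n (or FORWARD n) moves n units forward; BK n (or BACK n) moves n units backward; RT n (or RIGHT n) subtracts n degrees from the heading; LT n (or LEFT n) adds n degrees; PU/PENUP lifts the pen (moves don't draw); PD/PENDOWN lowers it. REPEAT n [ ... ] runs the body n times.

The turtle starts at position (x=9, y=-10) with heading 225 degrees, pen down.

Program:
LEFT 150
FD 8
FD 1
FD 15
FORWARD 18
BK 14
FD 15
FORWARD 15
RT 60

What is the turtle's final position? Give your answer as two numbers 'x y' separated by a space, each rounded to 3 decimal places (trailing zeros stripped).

Answer: 65.024 5.012

Derivation:
Executing turtle program step by step:
Start: pos=(9,-10), heading=225, pen down
LT 150: heading 225 -> 15
FD 8: (9,-10) -> (16.727,-7.929) [heading=15, draw]
FD 1: (16.727,-7.929) -> (17.693,-7.671) [heading=15, draw]
FD 15: (17.693,-7.671) -> (32.182,-3.788) [heading=15, draw]
FD 18: (32.182,-3.788) -> (49.569,0.87) [heading=15, draw]
BK 14: (49.569,0.87) -> (36.046,-2.753) [heading=15, draw]
FD 15: (36.046,-2.753) -> (50.535,1.129) [heading=15, draw]
FD 15: (50.535,1.129) -> (65.024,5.012) [heading=15, draw]
RT 60: heading 15 -> 315
Final: pos=(65.024,5.012), heading=315, 7 segment(s) drawn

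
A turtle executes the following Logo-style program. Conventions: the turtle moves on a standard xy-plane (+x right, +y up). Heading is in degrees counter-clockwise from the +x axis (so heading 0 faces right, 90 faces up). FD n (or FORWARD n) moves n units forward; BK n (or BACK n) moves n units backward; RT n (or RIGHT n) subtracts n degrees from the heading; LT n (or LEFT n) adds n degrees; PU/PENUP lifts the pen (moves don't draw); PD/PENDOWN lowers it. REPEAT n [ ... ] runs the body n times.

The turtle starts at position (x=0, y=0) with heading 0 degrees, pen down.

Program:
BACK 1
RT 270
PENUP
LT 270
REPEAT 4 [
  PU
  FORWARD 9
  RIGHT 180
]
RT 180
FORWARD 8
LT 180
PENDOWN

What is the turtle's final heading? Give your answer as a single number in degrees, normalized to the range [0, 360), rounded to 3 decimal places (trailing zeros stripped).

Answer: 0

Derivation:
Executing turtle program step by step:
Start: pos=(0,0), heading=0, pen down
BK 1: (0,0) -> (-1,0) [heading=0, draw]
RT 270: heading 0 -> 90
PU: pen up
LT 270: heading 90 -> 0
REPEAT 4 [
  -- iteration 1/4 --
  PU: pen up
  FD 9: (-1,0) -> (8,0) [heading=0, move]
  RT 180: heading 0 -> 180
  -- iteration 2/4 --
  PU: pen up
  FD 9: (8,0) -> (-1,0) [heading=180, move]
  RT 180: heading 180 -> 0
  -- iteration 3/4 --
  PU: pen up
  FD 9: (-1,0) -> (8,0) [heading=0, move]
  RT 180: heading 0 -> 180
  -- iteration 4/4 --
  PU: pen up
  FD 9: (8,0) -> (-1,0) [heading=180, move]
  RT 180: heading 180 -> 0
]
RT 180: heading 0 -> 180
FD 8: (-1,0) -> (-9,0) [heading=180, move]
LT 180: heading 180 -> 0
PD: pen down
Final: pos=(-9,0), heading=0, 1 segment(s) drawn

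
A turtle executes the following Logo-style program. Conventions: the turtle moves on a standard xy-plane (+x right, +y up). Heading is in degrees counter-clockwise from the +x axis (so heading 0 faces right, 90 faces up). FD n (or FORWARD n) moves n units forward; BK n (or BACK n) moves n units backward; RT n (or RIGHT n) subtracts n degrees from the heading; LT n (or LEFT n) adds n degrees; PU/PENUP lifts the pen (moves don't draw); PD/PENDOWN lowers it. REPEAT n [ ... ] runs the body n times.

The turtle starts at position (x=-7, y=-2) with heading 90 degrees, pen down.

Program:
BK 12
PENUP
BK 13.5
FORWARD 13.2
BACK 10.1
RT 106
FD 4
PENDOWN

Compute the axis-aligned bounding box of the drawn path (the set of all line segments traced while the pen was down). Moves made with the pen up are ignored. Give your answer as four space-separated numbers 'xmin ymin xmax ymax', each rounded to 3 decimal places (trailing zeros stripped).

Executing turtle program step by step:
Start: pos=(-7,-2), heading=90, pen down
BK 12: (-7,-2) -> (-7,-14) [heading=90, draw]
PU: pen up
BK 13.5: (-7,-14) -> (-7,-27.5) [heading=90, move]
FD 13.2: (-7,-27.5) -> (-7,-14.3) [heading=90, move]
BK 10.1: (-7,-14.3) -> (-7,-24.4) [heading=90, move]
RT 106: heading 90 -> 344
FD 4: (-7,-24.4) -> (-3.155,-25.503) [heading=344, move]
PD: pen down
Final: pos=(-3.155,-25.503), heading=344, 1 segment(s) drawn

Segment endpoints: x in {-7, -7}, y in {-14, -2}
xmin=-7, ymin=-14, xmax=-7, ymax=-2

Answer: -7 -14 -7 -2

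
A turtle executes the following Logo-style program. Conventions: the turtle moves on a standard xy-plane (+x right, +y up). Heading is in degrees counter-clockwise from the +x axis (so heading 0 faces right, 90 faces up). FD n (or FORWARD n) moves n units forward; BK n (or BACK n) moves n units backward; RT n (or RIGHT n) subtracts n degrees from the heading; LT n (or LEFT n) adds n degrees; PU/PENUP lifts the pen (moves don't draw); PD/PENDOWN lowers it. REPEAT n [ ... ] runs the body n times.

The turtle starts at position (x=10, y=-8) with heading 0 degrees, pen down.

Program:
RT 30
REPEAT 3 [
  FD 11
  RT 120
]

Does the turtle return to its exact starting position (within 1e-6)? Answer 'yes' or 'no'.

Executing turtle program step by step:
Start: pos=(10,-8), heading=0, pen down
RT 30: heading 0 -> 330
REPEAT 3 [
  -- iteration 1/3 --
  FD 11: (10,-8) -> (19.526,-13.5) [heading=330, draw]
  RT 120: heading 330 -> 210
  -- iteration 2/3 --
  FD 11: (19.526,-13.5) -> (10,-19) [heading=210, draw]
  RT 120: heading 210 -> 90
  -- iteration 3/3 --
  FD 11: (10,-19) -> (10,-8) [heading=90, draw]
  RT 120: heading 90 -> 330
]
Final: pos=(10,-8), heading=330, 3 segment(s) drawn

Start position: (10, -8)
Final position: (10, -8)
Distance = 0; < 1e-6 -> CLOSED

Answer: yes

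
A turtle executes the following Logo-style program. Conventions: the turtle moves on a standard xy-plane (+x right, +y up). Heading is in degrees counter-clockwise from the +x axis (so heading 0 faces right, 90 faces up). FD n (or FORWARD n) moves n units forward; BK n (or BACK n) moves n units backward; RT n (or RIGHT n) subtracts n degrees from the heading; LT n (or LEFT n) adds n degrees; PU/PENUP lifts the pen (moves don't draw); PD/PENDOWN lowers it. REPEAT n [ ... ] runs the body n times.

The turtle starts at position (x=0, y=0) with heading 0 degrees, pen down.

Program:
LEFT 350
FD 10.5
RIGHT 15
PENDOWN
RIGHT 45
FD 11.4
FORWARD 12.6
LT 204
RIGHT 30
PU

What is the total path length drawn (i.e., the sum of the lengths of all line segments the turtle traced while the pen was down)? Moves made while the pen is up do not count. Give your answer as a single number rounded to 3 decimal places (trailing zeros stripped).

Answer: 34.5

Derivation:
Executing turtle program step by step:
Start: pos=(0,0), heading=0, pen down
LT 350: heading 0 -> 350
FD 10.5: (0,0) -> (10.34,-1.823) [heading=350, draw]
RT 15: heading 350 -> 335
PD: pen down
RT 45: heading 335 -> 290
FD 11.4: (10.34,-1.823) -> (14.24,-12.536) [heading=290, draw]
FD 12.6: (14.24,-12.536) -> (18.549,-24.376) [heading=290, draw]
LT 204: heading 290 -> 134
RT 30: heading 134 -> 104
PU: pen up
Final: pos=(18.549,-24.376), heading=104, 3 segment(s) drawn

Segment lengths:
  seg 1: (0,0) -> (10.34,-1.823), length = 10.5
  seg 2: (10.34,-1.823) -> (14.24,-12.536), length = 11.4
  seg 3: (14.24,-12.536) -> (18.549,-24.376), length = 12.6
Total = 34.5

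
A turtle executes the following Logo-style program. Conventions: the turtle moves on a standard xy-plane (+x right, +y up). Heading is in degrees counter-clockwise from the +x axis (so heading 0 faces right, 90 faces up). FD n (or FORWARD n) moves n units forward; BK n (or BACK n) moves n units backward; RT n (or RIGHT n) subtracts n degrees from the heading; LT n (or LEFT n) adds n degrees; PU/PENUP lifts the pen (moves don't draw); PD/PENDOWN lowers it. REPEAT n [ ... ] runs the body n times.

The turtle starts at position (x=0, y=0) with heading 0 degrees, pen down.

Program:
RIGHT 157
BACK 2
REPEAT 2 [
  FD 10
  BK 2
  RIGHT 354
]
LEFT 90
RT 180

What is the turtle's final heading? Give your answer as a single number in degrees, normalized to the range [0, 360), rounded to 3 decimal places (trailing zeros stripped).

Executing turtle program step by step:
Start: pos=(0,0), heading=0, pen down
RT 157: heading 0 -> 203
BK 2: (0,0) -> (1.841,0.781) [heading=203, draw]
REPEAT 2 [
  -- iteration 1/2 --
  FD 10: (1.841,0.781) -> (-7.364,-3.126) [heading=203, draw]
  BK 2: (-7.364,-3.126) -> (-5.523,-2.344) [heading=203, draw]
  RT 354: heading 203 -> 209
  -- iteration 2/2 --
  FD 10: (-5.523,-2.344) -> (-14.269,-7.192) [heading=209, draw]
  BK 2: (-14.269,-7.192) -> (-12.52,-6.223) [heading=209, draw]
  RT 354: heading 209 -> 215
]
LT 90: heading 215 -> 305
RT 180: heading 305 -> 125
Final: pos=(-12.52,-6.223), heading=125, 5 segment(s) drawn

Answer: 125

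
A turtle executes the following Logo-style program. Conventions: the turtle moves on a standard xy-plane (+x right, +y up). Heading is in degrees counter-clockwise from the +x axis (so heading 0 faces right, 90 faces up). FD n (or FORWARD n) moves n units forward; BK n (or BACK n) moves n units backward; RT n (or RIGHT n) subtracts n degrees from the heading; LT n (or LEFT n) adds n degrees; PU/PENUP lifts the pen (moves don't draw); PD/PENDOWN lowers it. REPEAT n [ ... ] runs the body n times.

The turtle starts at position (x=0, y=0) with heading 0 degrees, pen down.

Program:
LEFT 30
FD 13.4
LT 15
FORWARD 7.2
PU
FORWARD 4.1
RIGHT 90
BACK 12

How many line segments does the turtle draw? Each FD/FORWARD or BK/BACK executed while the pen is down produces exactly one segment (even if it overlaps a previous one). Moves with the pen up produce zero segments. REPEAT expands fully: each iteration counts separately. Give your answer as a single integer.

Executing turtle program step by step:
Start: pos=(0,0), heading=0, pen down
LT 30: heading 0 -> 30
FD 13.4: (0,0) -> (11.605,6.7) [heading=30, draw]
LT 15: heading 30 -> 45
FD 7.2: (11.605,6.7) -> (16.696,11.791) [heading=45, draw]
PU: pen up
FD 4.1: (16.696,11.791) -> (19.595,14.69) [heading=45, move]
RT 90: heading 45 -> 315
BK 12: (19.595,14.69) -> (11.11,23.176) [heading=315, move]
Final: pos=(11.11,23.176), heading=315, 2 segment(s) drawn
Segments drawn: 2

Answer: 2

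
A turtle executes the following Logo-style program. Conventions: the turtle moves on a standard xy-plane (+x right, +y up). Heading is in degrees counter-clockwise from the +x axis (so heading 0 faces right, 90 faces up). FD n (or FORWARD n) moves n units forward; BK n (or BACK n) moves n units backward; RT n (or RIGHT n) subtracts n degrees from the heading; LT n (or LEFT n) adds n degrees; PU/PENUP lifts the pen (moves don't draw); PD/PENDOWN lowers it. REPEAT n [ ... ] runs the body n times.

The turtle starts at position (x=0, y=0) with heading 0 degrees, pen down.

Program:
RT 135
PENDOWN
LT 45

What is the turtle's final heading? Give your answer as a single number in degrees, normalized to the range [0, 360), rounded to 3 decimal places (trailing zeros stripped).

Answer: 270

Derivation:
Executing turtle program step by step:
Start: pos=(0,0), heading=0, pen down
RT 135: heading 0 -> 225
PD: pen down
LT 45: heading 225 -> 270
Final: pos=(0,0), heading=270, 0 segment(s) drawn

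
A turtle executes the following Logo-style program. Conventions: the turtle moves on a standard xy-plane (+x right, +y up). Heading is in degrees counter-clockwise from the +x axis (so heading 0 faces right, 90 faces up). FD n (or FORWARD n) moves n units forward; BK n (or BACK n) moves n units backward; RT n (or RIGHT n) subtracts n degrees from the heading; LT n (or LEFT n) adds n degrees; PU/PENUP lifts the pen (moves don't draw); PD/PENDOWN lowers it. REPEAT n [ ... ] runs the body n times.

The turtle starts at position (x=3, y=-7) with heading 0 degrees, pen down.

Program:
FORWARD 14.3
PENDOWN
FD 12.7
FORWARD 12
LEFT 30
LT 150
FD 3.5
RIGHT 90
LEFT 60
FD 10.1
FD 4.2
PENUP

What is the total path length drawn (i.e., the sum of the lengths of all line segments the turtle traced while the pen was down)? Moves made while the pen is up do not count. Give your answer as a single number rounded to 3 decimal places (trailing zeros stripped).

Executing turtle program step by step:
Start: pos=(3,-7), heading=0, pen down
FD 14.3: (3,-7) -> (17.3,-7) [heading=0, draw]
PD: pen down
FD 12.7: (17.3,-7) -> (30,-7) [heading=0, draw]
FD 12: (30,-7) -> (42,-7) [heading=0, draw]
LT 30: heading 0 -> 30
LT 150: heading 30 -> 180
FD 3.5: (42,-7) -> (38.5,-7) [heading=180, draw]
RT 90: heading 180 -> 90
LT 60: heading 90 -> 150
FD 10.1: (38.5,-7) -> (29.753,-1.95) [heading=150, draw]
FD 4.2: (29.753,-1.95) -> (26.116,0.15) [heading=150, draw]
PU: pen up
Final: pos=(26.116,0.15), heading=150, 6 segment(s) drawn

Segment lengths:
  seg 1: (3,-7) -> (17.3,-7), length = 14.3
  seg 2: (17.3,-7) -> (30,-7), length = 12.7
  seg 3: (30,-7) -> (42,-7), length = 12
  seg 4: (42,-7) -> (38.5,-7), length = 3.5
  seg 5: (38.5,-7) -> (29.753,-1.95), length = 10.1
  seg 6: (29.753,-1.95) -> (26.116,0.15), length = 4.2
Total = 56.8

Answer: 56.8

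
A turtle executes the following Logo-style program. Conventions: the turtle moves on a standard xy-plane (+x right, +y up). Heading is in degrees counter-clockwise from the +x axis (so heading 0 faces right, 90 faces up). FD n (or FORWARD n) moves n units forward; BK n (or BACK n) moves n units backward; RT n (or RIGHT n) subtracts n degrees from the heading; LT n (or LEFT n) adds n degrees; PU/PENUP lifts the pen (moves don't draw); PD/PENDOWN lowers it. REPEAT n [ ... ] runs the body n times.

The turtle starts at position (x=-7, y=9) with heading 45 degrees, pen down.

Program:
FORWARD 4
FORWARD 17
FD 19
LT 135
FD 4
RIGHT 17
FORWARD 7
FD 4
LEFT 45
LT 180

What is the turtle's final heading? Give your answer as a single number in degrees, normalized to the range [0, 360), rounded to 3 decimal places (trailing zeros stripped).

Executing turtle program step by step:
Start: pos=(-7,9), heading=45, pen down
FD 4: (-7,9) -> (-4.172,11.828) [heading=45, draw]
FD 17: (-4.172,11.828) -> (7.849,23.849) [heading=45, draw]
FD 19: (7.849,23.849) -> (21.284,37.284) [heading=45, draw]
LT 135: heading 45 -> 180
FD 4: (21.284,37.284) -> (17.284,37.284) [heading=180, draw]
RT 17: heading 180 -> 163
FD 7: (17.284,37.284) -> (10.59,39.331) [heading=163, draw]
FD 4: (10.59,39.331) -> (6.765,40.5) [heading=163, draw]
LT 45: heading 163 -> 208
LT 180: heading 208 -> 28
Final: pos=(6.765,40.5), heading=28, 6 segment(s) drawn

Answer: 28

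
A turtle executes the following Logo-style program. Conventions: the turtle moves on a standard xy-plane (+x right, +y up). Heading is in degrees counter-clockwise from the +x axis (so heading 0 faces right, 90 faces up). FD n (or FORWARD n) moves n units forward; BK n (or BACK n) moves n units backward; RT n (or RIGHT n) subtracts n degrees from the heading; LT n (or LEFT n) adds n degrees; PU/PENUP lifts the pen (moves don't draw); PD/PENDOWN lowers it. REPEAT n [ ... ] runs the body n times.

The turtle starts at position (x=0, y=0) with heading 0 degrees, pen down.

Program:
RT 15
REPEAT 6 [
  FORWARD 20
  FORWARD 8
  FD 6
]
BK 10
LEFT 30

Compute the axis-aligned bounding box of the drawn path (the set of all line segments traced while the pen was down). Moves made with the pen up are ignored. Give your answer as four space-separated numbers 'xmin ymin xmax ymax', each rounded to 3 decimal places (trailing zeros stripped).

Executing turtle program step by step:
Start: pos=(0,0), heading=0, pen down
RT 15: heading 0 -> 345
REPEAT 6 [
  -- iteration 1/6 --
  FD 20: (0,0) -> (19.319,-5.176) [heading=345, draw]
  FD 8: (19.319,-5.176) -> (27.046,-7.247) [heading=345, draw]
  FD 6: (27.046,-7.247) -> (32.841,-8.8) [heading=345, draw]
  -- iteration 2/6 --
  FD 20: (32.841,-8.8) -> (52.16,-13.976) [heading=345, draw]
  FD 8: (52.16,-13.976) -> (59.887,-16.047) [heading=345, draw]
  FD 6: (59.887,-16.047) -> (65.683,-17.6) [heading=345, draw]
  -- iteration 3/6 --
  FD 20: (65.683,-17.6) -> (85.001,-22.776) [heading=345, draw]
  FD 8: (85.001,-22.776) -> (92.729,-24.847) [heading=345, draw]
  FD 6: (92.729,-24.847) -> (98.524,-26.4) [heading=345, draw]
  -- iteration 4/6 --
  FD 20: (98.524,-26.4) -> (117.843,-31.576) [heading=345, draw]
  FD 8: (117.843,-31.576) -> (125.57,-33.646) [heading=345, draw]
  FD 6: (125.57,-33.646) -> (131.366,-35.199) [heading=345, draw]
  -- iteration 5/6 --
  FD 20: (131.366,-35.199) -> (150.684,-40.376) [heading=345, draw]
  FD 8: (150.684,-40.376) -> (158.412,-42.446) [heading=345, draw]
  FD 6: (158.412,-42.446) -> (164.207,-43.999) [heading=345, draw]
  -- iteration 6/6 --
  FD 20: (164.207,-43.999) -> (183.526,-49.176) [heading=345, draw]
  FD 8: (183.526,-49.176) -> (191.253,-51.246) [heading=345, draw]
  FD 6: (191.253,-51.246) -> (197.049,-52.799) [heading=345, draw]
]
BK 10: (197.049,-52.799) -> (187.39,-50.211) [heading=345, draw]
LT 30: heading 345 -> 15
Final: pos=(187.39,-50.211), heading=15, 19 segment(s) drawn

Segment endpoints: x in {0, 19.319, 27.046, 32.841, 52.16, 59.887, 65.683, 85.001, 92.729, 98.524, 117.843, 125.57, 131.366, 150.684, 158.412, 164.207, 183.526, 187.39, 191.253, 197.049}, y in {-52.799, -51.246, -50.211, -49.176, -43.999, -42.446, -40.376, -35.199, -33.646, -31.576, -26.4, -24.847, -22.776, -17.6, -16.047, -13.976, -8.8, -7.247, -5.176, 0}
xmin=0, ymin=-52.799, xmax=197.049, ymax=0

Answer: 0 -52.799 197.049 0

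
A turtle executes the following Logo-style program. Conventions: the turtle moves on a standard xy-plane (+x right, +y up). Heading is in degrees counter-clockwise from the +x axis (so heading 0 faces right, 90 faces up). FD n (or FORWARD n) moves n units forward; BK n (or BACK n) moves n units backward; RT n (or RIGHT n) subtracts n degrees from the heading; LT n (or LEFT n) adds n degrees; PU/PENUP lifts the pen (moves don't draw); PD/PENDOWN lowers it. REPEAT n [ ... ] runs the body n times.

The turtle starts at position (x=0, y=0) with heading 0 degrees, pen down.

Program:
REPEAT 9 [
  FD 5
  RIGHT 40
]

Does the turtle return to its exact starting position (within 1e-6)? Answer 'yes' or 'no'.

Executing turtle program step by step:
Start: pos=(0,0), heading=0, pen down
REPEAT 9 [
  -- iteration 1/9 --
  FD 5: (0,0) -> (5,0) [heading=0, draw]
  RT 40: heading 0 -> 320
  -- iteration 2/9 --
  FD 5: (5,0) -> (8.83,-3.214) [heading=320, draw]
  RT 40: heading 320 -> 280
  -- iteration 3/9 --
  FD 5: (8.83,-3.214) -> (9.698,-8.138) [heading=280, draw]
  RT 40: heading 280 -> 240
  -- iteration 4/9 --
  FD 5: (9.698,-8.138) -> (7.198,-12.468) [heading=240, draw]
  RT 40: heading 240 -> 200
  -- iteration 5/9 --
  FD 5: (7.198,-12.468) -> (2.5,-14.178) [heading=200, draw]
  RT 40: heading 200 -> 160
  -- iteration 6/9 --
  FD 5: (2.5,-14.178) -> (-2.198,-12.468) [heading=160, draw]
  RT 40: heading 160 -> 120
  -- iteration 7/9 --
  FD 5: (-2.198,-12.468) -> (-4.698,-8.138) [heading=120, draw]
  RT 40: heading 120 -> 80
  -- iteration 8/9 --
  FD 5: (-4.698,-8.138) -> (-3.83,-3.214) [heading=80, draw]
  RT 40: heading 80 -> 40
  -- iteration 9/9 --
  FD 5: (-3.83,-3.214) -> (0,0) [heading=40, draw]
  RT 40: heading 40 -> 0
]
Final: pos=(0,0), heading=0, 9 segment(s) drawn

Start position: (0, 0)
Final position: (0, 0)
Distance = 0; < 1e-6 -> CLOSED

Answer: yes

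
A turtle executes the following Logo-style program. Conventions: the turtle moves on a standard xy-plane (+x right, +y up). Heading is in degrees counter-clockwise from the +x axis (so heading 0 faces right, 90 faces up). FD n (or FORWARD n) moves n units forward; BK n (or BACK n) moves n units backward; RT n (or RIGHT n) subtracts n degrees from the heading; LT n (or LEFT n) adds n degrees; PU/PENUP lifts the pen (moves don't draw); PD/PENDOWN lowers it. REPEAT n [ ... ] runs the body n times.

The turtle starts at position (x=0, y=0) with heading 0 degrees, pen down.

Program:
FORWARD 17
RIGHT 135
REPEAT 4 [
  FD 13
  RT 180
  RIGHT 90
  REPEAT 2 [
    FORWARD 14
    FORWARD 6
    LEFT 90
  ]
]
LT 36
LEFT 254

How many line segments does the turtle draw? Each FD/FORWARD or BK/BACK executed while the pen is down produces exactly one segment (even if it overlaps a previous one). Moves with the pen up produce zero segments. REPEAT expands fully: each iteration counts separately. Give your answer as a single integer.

Answer: 21

Derivation:
Executing turtle program step by step:
Start: pos=(0,0), heading=0, pen down
FD 17: (0,0) -> (17,0) [heading=0, draw]
RT 135: heading 0 -> 225
REPEAT 4 [
  -- iteration 1/4 --
  FD 13: (17,0) -> (7.808,-9.192) [heading=225, draw]
  RT 180: heading 225 -> 45
  RT 90: heading 45 -> 315
  REPEAT 2 [
    -- iteration 1/2 --
    FD 14: (7.808,-9.192) -> (17.707,-19.092) [heading=315, draw]
    FD 6: (17.707,-19.092) -> (21.95,-23.335) [heading=315, draw]
    LT 90: heading 315 -> 45
    -- iteration 2/2 --
    FD 14: (21.95,-23.335) -> (31.849,-13.435) [heading=45, draw]
    FD 6: (31.849,-13.435) -> (36.092,-9.192) [heading=45, draw]
    LT 90: heading 45 -> 135
  ]
  -- iteration 2/4 --
  FD 13: (36.092,-9.192) -> (26.899,0) [heading=135, draw]
  RT 180: heading 135 -> 315
  RT 90: heading 315 -> 225
  REPEAT 2 [
    -- iteration 1/2 --
    FD 14: (26.899,0) -> (17,-9.899) [heading=225, draw]
    FD 6: (17,-9.899) -> (12.757,-14.142) [heading=225, draw]
    LT 90: heading 225 -> 315
    -- iteration 2/2 --
    FD 14: (12.757,-14.142) -> (22.657,-24.042) [heading=315, draw]
    FD 6: (22.657,-24.042) -> (26.899,-28.284) [heading=315, draw]
    LT 90: heading 315 -> 45
  ]
  -- iteration 3/4 --
  FD 13: (26.899,-28.284) -> (36.092,-19.092) [heading=45, draw]
  RT 180: heading 45 -> 225
  RT 90: heading 225 -> 135
  REPEAT 2 [
    -- iteration 1/2 --
    FD 14: (36.092,-19.092) -> (26.192,-9.192) [heading=135, draw]
    FD 6: (26.192,-9.192) -> (21.95,-4.95) [heading=135, draw]
    LT 90: heading 135 -> 225
    -- iteration 2/2 --
    FD 14: (21.95,-4.95) -> (12.05,-14.849) [heading=225, draw]
    FD 6: (12.05,-14.849) -> (7.808,-19.092) [heading=225, draw]
    LT 90: heading 225 -> 315
  ]
  -- iteration 4/4 --
  FD 13: (7.808,-19.092) -> (17,-28.284) [heading=315, draw]
  RT 180: heading 315 -> 135
  RT 90: heading 135 -> 45
  REPEAT 2 [
    -- iteration 1/2 --
    FD 14: (17,-28.284) -> (26.899,-18.385) [heading=45, draw]
    FD 6: (26.899,-18.385) -> (31.142,-14.142) [heading=45, draw]
    LT 90: heading 45 -> 135
    -- iteration 2/2 --
    FD 14: (31.142,-14.142) -> (21.243,-4.243) [heading=135, draw]
    FD 6: (21.243,-4.243) -> (17,0) [heading=135, draw]
    LT 90: heading 135 -> 225
  ]
]
LT 36: heading 225 -> 261
LT 254: heading 261 -> 155
Final: pos=(17,0), heading=155, 21 segment(s) drawn
Segments drawn: 21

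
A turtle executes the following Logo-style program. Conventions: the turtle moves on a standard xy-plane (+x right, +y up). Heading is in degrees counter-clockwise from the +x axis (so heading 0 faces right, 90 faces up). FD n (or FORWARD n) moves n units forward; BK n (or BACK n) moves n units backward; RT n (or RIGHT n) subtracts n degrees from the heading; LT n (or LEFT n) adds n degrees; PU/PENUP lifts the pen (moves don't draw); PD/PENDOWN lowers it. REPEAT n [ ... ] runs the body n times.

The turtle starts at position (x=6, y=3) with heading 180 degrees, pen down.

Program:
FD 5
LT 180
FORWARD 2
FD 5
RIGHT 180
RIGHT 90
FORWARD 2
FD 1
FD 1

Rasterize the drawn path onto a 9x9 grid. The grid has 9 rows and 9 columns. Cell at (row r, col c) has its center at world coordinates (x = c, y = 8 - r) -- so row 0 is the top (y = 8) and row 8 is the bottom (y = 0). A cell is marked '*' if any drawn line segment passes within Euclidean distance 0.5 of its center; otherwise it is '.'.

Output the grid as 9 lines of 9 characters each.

Segment 0: (6,3) -> (1,3)
Segment 1: (1,3) -> (3,3)
Segment 2: (3,3) -> (8,3)
Segment 3: (8,3) -> (8,5)
Segment 4: (8,5) -> (8,6)
Segment 5: (8,6) -> (8,7)

Answer: .........
........*
........*
........*
........*
.********
.........
.........
.........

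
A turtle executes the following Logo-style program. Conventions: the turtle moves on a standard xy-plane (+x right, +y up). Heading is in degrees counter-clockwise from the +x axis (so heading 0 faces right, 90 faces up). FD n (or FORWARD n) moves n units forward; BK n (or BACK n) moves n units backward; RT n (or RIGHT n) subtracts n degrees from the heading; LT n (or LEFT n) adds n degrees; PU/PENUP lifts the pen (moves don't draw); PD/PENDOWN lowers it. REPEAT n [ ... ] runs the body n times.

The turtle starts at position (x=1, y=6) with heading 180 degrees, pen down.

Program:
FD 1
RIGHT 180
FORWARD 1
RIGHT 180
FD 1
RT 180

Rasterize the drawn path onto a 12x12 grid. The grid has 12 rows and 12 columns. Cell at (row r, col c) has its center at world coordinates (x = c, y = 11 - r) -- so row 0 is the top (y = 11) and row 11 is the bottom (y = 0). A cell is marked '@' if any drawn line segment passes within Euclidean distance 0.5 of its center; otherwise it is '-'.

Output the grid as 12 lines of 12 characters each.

Segment 0: (1,6) -> (0,6)
Segment 1: (0,6) -> (1,6)
Segment 2: (1,6) -> (0,6)

Answer: ------------
------------
------------
------------
------------
@@----------
------------
------------
------------
------------
------------
------------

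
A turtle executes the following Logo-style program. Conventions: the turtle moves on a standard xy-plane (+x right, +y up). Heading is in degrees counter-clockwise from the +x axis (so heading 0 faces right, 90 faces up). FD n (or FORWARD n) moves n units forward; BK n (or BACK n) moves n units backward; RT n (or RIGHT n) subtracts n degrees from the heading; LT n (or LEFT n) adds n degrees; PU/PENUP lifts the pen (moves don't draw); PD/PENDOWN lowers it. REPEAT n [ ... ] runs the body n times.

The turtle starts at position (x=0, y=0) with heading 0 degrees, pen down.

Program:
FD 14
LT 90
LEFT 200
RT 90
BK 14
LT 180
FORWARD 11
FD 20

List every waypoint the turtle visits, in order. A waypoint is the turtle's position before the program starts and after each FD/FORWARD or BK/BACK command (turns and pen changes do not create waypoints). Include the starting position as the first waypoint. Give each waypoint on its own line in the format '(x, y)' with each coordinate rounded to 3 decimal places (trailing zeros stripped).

Answer: (0, 0)
(14, 0)
(27.156, 4.788)
(37.492, 8.551)
(56.286, 15.391)

Derivation:
Executing turtle program step by step:
Start: pos=(0,0), heading=0, pen down
FD 14: (0,0) -> (14,0) [heading=0, draw]
LT 90: heading 0 -> 90
LT 200: heading 90 -> 290
RT 90: heading 290 -> 200
BK 14: (14,0) -> (27.156,4.788) [heading=200, draw]
LT 180: heading 200 -> 20
FD 11: (27.156,4.788) -> (37.492,8.551) [heading=20, draw]
FD 20: (37.492,8.551) -> (56.286,15.391) [heading=20, draw]
Final: pos=(56.286,15.391), heading=20, 4 segment(s) drawn
Waypoints (5 total):
(0, 0)
(14, 0)
(27.156, 4.788)
(37.492, 8.551)
(56.286, 15.391)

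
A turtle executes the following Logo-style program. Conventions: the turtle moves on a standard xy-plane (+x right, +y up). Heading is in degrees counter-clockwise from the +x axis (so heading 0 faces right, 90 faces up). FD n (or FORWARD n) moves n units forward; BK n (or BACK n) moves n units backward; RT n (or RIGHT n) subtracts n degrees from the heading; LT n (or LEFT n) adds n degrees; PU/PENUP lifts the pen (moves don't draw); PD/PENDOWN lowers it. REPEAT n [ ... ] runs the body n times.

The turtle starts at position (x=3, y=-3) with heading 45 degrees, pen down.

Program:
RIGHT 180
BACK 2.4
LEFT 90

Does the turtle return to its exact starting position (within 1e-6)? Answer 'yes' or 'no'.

Executing turtle program step by step:
Start: pos=(3,-3), heading=45, pen down
RT 180: heading 45 -> 225
BK 2.4: (3,-3) -> (4.697,-1.303) [heading=225, draw]
LT 90: heading 225 -> 315
Final: pos=(4.697,-1.303), heading=315, 1 segment(s) drawn

Start position: (3, -3)
Final position: (4.697, -1.303)
Distance = 2.4; >= 1e-6 -> NOT closed

Answer: no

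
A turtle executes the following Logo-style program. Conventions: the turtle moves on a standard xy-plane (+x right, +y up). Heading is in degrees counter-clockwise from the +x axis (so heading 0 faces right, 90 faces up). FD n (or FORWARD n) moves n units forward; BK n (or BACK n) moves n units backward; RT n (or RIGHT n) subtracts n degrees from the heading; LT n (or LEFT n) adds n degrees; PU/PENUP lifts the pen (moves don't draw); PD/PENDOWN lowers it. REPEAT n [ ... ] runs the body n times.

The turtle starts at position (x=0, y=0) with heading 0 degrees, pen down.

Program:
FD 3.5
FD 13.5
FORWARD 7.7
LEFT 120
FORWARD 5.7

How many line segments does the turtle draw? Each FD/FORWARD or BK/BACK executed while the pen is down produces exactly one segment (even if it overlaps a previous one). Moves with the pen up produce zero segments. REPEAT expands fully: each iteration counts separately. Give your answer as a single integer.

Answer: 4

Derivation:
Executing turtle program step by step:
Start: pos=(0,0), heading=0, pen down
FD 3.5: (0,0) -> (3.5,0) [heading=0, draw]
FD 13.5: (3.5,0) -> (17,0) [heading=0, draw]
FD 7.7: (17,0) -> (24.7,0) [heading=0, draw]
LT 120: heading 0 -> 120
FD 5.7: (24.7,0) -> (21.85,4.936) [heading=120, draw]
Final: pos=(21.85,4.936), heading=120, 4 segment(s) drawn
Segments drawn: 4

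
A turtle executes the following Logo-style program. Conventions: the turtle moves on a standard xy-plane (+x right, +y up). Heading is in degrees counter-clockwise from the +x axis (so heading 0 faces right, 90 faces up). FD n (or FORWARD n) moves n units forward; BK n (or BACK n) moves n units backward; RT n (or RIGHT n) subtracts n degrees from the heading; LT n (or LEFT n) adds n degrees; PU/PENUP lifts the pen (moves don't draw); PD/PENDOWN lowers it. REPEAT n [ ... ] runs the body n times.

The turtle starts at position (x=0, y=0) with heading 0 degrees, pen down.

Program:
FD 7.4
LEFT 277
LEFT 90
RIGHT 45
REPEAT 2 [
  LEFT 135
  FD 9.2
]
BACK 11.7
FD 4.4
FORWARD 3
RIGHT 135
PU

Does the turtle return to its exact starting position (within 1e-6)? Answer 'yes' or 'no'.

Executing turtle program step by step:
Start: pos=(0,0), heading=0, pen down
FD 7.4: (0,0) -> (7.4,0) [heading=0, draw]
LT 277: heading 0 -> 277
LT 90: heading 277 -> 7
RT 45: heading 7 -> 322
REPEAT 2 [
  -- iteration 1/2 --
  LT 135: heading 322 -> 97
  FD 9.2: (7.4,0) -> (6.279,9.131) [heading=97, draw]
  -- iteration 2/2 --
  LT 135: heading 97 -> 232
  FD 9.2: (6.279,9.131) -> (0.615,1.882) [heading=232, draw]
]
BK 11.7: (0.615,1.882) -> (7.818,11.101) [heading=232, draw]
FD 4.4: (7.818,11.101) -> (5.109,7.634) [heading=232, draw]
FD 3: (5.109,7.634) -> (3.262,5.27) [heading=232, draw]
RT 135: heading 232 -> 97
PU: pen up
Final: pos=(3.262,5.27), heading=97, 6 segment(s) drawn

Start position: (0, 0)
Final position: (3.262, 5.27)
Distance = 6.198; >= 1e-6 -> NOT closed

Answer: no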